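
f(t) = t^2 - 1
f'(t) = 2*t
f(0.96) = -0.08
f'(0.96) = 1.92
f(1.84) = 2.39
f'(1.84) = 3.68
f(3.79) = 13.36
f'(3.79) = 7.58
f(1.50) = 1.25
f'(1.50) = 3.00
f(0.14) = -0.98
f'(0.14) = 0.28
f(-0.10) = -0.99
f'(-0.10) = -0.20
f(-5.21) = 26.14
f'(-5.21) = -10.42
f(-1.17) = 0.37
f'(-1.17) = -2.34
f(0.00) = -1.00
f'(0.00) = 0.00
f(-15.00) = 224.00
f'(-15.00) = -30.00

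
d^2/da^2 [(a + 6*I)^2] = 2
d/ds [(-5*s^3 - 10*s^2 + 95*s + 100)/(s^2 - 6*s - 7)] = 5*(-s^2 + 14*s - 13)/(s^2 - 14*s + 49)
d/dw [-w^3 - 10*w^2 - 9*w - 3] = -3*w^2 - 20*w - 9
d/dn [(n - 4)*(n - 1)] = 2*n - 5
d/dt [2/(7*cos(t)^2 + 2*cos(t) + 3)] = 4*(7*cos(t) + 1)*sin(t)/(7*cos(t)^2 + 2*cos(t) + 3)^2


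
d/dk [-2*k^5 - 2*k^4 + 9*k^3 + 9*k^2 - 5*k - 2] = -10*k^4 - 8*k^3 + 27*k^2 + 18*k - 5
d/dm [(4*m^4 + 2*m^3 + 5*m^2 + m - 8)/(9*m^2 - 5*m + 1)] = (72*m^5 - 42*m^4 - 4*m^3 - 28*m^2 + 154*m - 39)/(81*m^4 - 90*m^3 + 43*m^2 - 10*m + 1)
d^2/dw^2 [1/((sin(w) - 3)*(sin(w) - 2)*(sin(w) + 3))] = (-9*sin(w)^6 + 22*sin(w)^5 + 14*sin(w)^4 + 76*sin(w)^3 - 255*sin(w)^2 - 162*sin(w) + 234)/((sin(w) - 3)^3*(sin(w) - 2)^3*(sin(w) + 3)^3)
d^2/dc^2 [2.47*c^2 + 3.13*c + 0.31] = 4.94000000000000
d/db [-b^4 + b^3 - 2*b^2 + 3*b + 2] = -4*b^3 + 3*b^2 - 4*b + 3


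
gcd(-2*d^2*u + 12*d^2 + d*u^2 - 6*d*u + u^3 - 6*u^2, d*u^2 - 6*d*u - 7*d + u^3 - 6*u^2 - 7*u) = 1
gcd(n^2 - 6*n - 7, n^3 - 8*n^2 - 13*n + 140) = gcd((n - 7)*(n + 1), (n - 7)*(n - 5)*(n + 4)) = n - 7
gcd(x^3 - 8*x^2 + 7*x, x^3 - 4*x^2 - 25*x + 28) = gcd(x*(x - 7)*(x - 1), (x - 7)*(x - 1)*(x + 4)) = x^2 - 8*x + 7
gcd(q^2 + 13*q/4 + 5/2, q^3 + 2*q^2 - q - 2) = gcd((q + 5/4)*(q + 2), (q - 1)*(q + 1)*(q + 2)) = q + 2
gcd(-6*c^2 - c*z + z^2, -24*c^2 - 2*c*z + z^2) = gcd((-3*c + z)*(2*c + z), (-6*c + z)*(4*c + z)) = 1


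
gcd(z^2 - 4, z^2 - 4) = z^2 - 4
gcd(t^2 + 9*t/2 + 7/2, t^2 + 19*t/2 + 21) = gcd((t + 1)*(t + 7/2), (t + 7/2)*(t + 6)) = t + 7/2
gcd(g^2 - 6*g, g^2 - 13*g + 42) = g - 6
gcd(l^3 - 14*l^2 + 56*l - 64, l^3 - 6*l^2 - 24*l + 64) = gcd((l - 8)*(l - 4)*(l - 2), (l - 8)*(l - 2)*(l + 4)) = l^2 - 10*l + 16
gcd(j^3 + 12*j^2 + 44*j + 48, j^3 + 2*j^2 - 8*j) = j + 4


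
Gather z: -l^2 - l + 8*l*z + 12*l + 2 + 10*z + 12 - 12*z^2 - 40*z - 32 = -l^2 + 11*l - 12*z^2 + z*(8*l - 30) - 18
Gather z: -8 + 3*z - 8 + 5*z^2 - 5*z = 5*z^2 - 2*z - 16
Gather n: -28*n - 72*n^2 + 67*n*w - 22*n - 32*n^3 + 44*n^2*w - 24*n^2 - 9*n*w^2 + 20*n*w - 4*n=-32*n^3 + n^2*(44*w - 96) + n*(-9*w^2 + 87*w - 54)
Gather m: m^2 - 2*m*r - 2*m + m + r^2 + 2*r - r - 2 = m^2 + m*(-2*r - 1) + r^2 + r - 2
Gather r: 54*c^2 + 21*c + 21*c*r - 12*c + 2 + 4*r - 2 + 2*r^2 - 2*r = 54*c^2 + 9*c + 2*r^2 + r*(21*c + 2)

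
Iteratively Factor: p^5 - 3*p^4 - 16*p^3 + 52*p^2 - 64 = (p - 4)*(p^4 + p^3 - 12*p^2 + 4*p + 16) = (p - 4)*(p + 1)*(p^3 - 12*p + 16) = (p - 4)*(p - 2)*(p + 1)*(p^2 + 2*p - 8) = (p - 4)*(p - 2)*(p + 1)*(p + 4)*(p - 2)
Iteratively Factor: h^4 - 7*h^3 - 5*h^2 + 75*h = (h)*(h^3 - 7*h^2 - 5*h + 75) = h*(h - 5)*(h^2 - 2*h - 15) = h*(h - 5)^2*(h + 3)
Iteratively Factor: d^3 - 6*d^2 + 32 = (d + 2)*(d^2 - 8*d + 16) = (d - 4)*(d + 2)*(d - 4)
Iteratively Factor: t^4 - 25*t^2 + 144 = (t - 3)*(t^3 + 3*t^2 - 16*t - 48) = (t - 3)*(t + 3)*(t^2 - 16) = (t - 3)*(t + 3)*(t + 4)*(t - 4)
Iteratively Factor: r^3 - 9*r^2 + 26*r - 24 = (r - 3)*(r^2 - 6*r + 8) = (r - 4)*(r - 3)*(r - 2)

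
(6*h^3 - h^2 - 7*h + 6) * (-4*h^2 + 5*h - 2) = -24*h^5 + 34*h^4 + 11*h^3 - 57*h^2 + 44*h - 12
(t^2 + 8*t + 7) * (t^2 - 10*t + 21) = t^4 - 2*t^3 - 52*t^2 + 98*t + 147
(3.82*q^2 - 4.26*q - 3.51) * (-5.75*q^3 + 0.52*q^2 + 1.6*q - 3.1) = -21.965*q^5 + 26.4814*q^4 + 24.0793*q^3 - 20.4832*q^2 + 7.59*q + 10.881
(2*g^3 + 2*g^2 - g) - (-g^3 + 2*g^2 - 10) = 3*g^3 - g + 10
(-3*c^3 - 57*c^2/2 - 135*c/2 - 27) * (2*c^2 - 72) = -6*c^5 - 57*c^4 + 81*c^3 + 1998*c^2 + 4860*c + 1944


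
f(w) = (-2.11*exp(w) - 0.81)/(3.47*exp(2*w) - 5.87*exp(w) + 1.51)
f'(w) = (-2.11*exp(w) - 0.81)*(-6.94*exp(2*w) + 5.87*exp(w))/(3.47*exp(2*w) - 5.87*exp(w) + 1.51)^2 - 2.11*exp(w)/(3.47*exp(2*w) - 5.87*exp(w) + 1.51)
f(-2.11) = -1.25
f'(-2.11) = -1.20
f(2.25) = -0.08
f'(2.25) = 0.10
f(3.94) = -0.01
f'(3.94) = 0.01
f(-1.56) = -2.92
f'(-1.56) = -7.32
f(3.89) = -0.01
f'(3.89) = 0.01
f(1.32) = -0.31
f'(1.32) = 0.55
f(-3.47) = -0.66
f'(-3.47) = -0.14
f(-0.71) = 3.44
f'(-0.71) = -5.80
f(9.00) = 0.00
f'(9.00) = 0.00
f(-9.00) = -0.54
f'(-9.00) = 0.00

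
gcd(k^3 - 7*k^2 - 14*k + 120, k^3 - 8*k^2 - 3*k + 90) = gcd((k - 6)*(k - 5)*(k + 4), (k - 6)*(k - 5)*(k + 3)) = k^2 - 11*k + 30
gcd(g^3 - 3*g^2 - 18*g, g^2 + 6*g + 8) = 1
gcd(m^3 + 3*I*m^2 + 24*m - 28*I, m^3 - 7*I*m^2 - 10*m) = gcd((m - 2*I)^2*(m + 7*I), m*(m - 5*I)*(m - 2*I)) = m - 2*I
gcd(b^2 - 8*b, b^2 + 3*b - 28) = 1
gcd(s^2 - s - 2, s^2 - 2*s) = s - 2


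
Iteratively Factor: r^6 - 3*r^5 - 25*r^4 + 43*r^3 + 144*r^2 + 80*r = (r - 5)*(r^5 + 2*r^4 - 15*r^3 - 32*r^2 - 16*r) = (r - 5)*(r + 1)*(r^4 + r^3 - 16*r^2 - 16*r) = (r - 5)*(r - 4)*(r + 1)*(r^3 + 5*r^2 + 4*r) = (r - 5)*(r - 4)*(r + 1)^2*(r^2 + 4*r) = (r - 5)*(r - 4)*(r + 1)^2*(r + 4)*(r)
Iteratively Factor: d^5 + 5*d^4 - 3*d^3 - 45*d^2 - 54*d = (d - 3)*(d^4 + 8*d^3 + 21*d^2 + 18*d) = (d - 3)*(d + 2)*(d^3 + 6*d^2 + 9*d) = (d - 3)*(d + 2)*(d + 3)*(d^2 + 3*d) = (d - 3)*(d + 2)*(d + 3)^2*(d)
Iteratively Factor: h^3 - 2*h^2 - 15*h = (h - 5)*(h^2 + 3*h) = (h - 5)*(h + 3)*(h)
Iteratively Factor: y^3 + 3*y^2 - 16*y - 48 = (y + 3)*(y^2 - 16) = (y + 3)*(y + 4)*(y - 4)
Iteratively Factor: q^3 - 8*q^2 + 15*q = (q - 5)*(q^2 - 3*q) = q*(q - 5)*(q - 3)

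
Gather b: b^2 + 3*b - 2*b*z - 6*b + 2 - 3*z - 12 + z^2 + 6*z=b^2 + b*(-2*z - 3) + z^2 + 3*z - 10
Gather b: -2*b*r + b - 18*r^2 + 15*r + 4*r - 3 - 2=b*(1 - 2*r) - 18*r^2 + 19*r - 5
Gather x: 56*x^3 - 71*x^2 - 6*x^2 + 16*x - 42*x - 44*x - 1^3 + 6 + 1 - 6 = 56*x^3 - 77*x^2 - 70*x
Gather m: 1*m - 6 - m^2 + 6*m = -m^2 + 7*m - 6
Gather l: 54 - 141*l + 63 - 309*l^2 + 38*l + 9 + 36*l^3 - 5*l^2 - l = 36*l^3 - 314*l^2 - 104*l + 126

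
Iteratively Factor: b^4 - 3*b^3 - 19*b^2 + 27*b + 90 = (b + 3)*(b^3 - 6*b^2 - b + 30) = (b + 2)*(b + 3)*(b^2 - 8*b + 15) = (b - 5)*(b + 2)*(b + 3)*(b - 3)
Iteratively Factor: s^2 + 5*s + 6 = (s + 2)*(s + 3)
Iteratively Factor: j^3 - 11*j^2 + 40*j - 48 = (j - 4)*(j^2 - 7*j + 12) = (j - 4)^2*(j - 3)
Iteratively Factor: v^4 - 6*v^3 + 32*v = (v - 4)*(v^3 - 2*v^2 - 8*v) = (v - 4)*(v + 2)*(v^2 - 4*v) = v*(v - 4)*(v + 2)*(v - 4)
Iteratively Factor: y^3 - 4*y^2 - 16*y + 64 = (y + 4)*(y^2 - 8*y + 16) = (y - 4)*(y + 4)*(y - 4)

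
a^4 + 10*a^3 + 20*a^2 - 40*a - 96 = (a - 2)*(a + 2)*(a + 4)*(a + 6)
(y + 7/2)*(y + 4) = y^2 + 15*y/2 + 14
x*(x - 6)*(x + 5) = x^3 - x^2 - 30*x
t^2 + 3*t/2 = t*(t + 3/2)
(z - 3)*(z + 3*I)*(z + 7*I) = z^3 - 3*z^2 + 10*I*z^2 - 21*z - 30*I*z + 63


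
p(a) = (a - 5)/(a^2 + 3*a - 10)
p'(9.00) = 0.00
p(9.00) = 0.04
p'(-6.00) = -1.42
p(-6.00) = -1.38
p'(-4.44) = -4.55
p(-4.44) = 2.62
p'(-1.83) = -0.11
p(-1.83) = 0.56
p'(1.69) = 4.43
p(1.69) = 1.60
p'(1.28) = 0.79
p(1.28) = 0.82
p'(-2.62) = -0.23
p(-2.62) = 0.69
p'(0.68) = 0.20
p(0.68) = 0.58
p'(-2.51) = -0.21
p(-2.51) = 0.67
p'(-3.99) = -1.39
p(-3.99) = 1.49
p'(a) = (-2*a - 3)*(a - 5)/(a^2 + 3*a - 10)^2 + 1/(a^2 + 3*a - 10) = (a^2 + 3*a - (a - 5)*(2*a + 3) - 10)/(a^2 + 3*a - 10)^2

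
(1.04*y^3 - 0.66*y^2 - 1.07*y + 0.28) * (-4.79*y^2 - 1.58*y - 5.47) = -4.9816*y^5 + 1.5182*y^4 + 0.479300000000001*y^3 + 3.9596*y^2 + 5.4105*y - 1.5316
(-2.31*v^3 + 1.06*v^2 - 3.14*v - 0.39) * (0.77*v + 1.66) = -1.7787*v^4 - 3.0184*v^3 - 0.6582*v^2 - 5.5127*v - 0.6474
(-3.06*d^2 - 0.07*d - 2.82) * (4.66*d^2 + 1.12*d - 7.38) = -14.2596*d^4 - 3.7534*d^3 + 9.3632*d^2 - 2.6418*d + 20.8116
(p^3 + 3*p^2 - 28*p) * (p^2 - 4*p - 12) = p^5 - p^4 - 52*p^3 + 76*p^2 + 336*p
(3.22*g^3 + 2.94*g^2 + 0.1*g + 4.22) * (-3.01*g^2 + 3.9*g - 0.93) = -9.6922*g^5 + 3.7086*g^4 + 8.1704*g^3 - 15.0464*g^2 + 16.365*g - 3.9246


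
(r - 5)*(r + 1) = r^2 - 4*r - 5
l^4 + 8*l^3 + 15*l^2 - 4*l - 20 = (l - 1)*(l + 2)^2*(l + 5)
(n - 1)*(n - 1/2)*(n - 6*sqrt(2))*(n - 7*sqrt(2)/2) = n^4 - 19*sqrt(2)*n^3/2 - 3*n^3/2 + 57*sqrt(2)*n^2/4 + 85*n^2/2 - 63*n - 19*sqrt(2)*n/4 + 21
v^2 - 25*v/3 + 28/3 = (v - 7)*(v - 4/3)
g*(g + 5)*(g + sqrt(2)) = g^3 + sqrt(2)*g^2 + 5*g^2 + 5*sqrt(2)*g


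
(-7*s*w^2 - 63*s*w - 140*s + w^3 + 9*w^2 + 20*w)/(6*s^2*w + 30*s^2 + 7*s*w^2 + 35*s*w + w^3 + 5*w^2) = (-7*s*w - 28*s + w^2 + 4*w)/(6*s^2 + 7*s*w + w^2)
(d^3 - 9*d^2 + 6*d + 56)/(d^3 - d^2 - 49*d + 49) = (d^2 - 2*d - 8)/(d^2 + 6*d - 7)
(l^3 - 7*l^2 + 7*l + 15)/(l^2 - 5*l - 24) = (-l^3 + 7*l^2 - 7*l - 15)/(-l^2 + 5*l + 24)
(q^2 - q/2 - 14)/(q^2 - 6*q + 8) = (q + 7/2)/(q - 2)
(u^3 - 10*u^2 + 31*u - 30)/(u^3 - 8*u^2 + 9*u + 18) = (u^2 - 7*u + 10)/(u^2 - 5*u - 6)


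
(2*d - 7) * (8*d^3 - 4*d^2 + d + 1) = 16*d^4 - 64*d^3 + 30*d^2 - 5*d - 7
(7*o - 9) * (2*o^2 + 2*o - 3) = 14*o^3 - 4*o^2 - 39*o + 27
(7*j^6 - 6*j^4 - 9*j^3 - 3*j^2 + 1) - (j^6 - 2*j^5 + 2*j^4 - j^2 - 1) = 6*j^6 + 2*j^5 - 8*j^4 - 9*j^3 - 2*j^2 + 2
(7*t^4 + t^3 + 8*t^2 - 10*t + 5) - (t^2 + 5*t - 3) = 7*t^4 + t^3 + 7*t^2 - 15*t + 8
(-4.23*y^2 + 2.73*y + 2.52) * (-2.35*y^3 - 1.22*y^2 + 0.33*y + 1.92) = 9.9405*y^5 - 1.2549*y^4 - 10.6485*y^3 - 10.2951*y^2 + 6.0732*y + 4.8384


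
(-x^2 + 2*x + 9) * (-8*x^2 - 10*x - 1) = 8*x^4 - 6*x^3 - 91*x^2 - 92*x - 9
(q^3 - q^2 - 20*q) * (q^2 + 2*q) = q^5 + q^4 - 22*q^3 - 40*q^2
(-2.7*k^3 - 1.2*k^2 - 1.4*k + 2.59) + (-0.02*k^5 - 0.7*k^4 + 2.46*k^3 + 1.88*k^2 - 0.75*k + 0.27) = -0.02*k^5 - 0.7*k^4 - 0.24*k^3 + 0.68*k^2 - 2.15*k + 2.86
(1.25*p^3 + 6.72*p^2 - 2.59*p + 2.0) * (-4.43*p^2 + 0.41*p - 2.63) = -5.5375*p^5 - 29.2571*p^4 + 10.9414*p^3 - 27.5955*p^2 + 7.6317*p - 5.26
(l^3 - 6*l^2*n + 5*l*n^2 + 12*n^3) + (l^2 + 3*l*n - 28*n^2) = l^3 - 6*l^2*n + l^2 + 5*l*n^2 + 3*l*n + 12*n^3 - 28*n^2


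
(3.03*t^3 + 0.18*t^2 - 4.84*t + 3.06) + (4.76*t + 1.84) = 3.03*t^3 + 0.18*t^2 - 0.0800000000000001*t + 4.9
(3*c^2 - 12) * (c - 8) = 3*c^3 - 24*c^2 - 12*c + 96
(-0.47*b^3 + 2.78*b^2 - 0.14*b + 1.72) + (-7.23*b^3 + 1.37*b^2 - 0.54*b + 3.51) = -7.7*b^3 + 4.15*b^2 - 0.68*b + 5.23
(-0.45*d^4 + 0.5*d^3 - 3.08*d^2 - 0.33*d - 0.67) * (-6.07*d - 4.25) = 2.7315*d^5 - 1.1225*d^4 + 16.5706*d^3 + 15.0931*d^2 + 5.4694*d + 2.8475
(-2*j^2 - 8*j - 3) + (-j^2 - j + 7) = -3*j^2 - 9*j + 4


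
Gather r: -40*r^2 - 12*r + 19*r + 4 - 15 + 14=-40*r^2 + 7*r + 3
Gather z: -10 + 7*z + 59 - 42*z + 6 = 55 - 35*z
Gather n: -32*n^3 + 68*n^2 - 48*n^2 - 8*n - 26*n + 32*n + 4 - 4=-32*n^3 + 20*n^2 - 2*n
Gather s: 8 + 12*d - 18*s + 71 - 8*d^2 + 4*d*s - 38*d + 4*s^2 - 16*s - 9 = -8*d^2 - 26*d + 4*s^2 + s*(4*d - 34) + 70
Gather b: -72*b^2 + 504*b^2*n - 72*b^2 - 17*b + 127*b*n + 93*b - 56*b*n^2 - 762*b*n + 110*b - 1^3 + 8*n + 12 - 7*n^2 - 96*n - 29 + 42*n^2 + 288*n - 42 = b^2*(504*n - 144) + b*(-56*n^2 - 635*n + 186) + 35*n^2 + 200*n - 60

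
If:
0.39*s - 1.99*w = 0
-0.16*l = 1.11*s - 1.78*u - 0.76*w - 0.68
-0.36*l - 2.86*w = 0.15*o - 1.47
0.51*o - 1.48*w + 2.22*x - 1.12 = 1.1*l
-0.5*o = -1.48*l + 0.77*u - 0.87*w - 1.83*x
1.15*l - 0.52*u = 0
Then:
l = 0.30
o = 2.06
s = 1.88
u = 0.66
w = 0.37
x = 0.42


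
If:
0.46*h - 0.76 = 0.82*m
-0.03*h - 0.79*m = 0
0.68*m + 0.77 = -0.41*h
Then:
No Solution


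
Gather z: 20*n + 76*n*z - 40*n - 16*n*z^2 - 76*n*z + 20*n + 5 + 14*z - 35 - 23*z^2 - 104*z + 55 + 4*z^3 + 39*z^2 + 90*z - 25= 4*z^3 + z^2*(16 - 16*n)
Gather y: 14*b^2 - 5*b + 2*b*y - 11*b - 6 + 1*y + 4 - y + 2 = 14*b^2 + 2*b*y - 16*b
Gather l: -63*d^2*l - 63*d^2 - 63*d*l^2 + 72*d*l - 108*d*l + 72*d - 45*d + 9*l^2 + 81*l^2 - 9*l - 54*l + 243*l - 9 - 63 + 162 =-63*d^2 + 27*d + l^2*(90 - 63*d) + l*(-63*d^2 - 36*d + 180) + 90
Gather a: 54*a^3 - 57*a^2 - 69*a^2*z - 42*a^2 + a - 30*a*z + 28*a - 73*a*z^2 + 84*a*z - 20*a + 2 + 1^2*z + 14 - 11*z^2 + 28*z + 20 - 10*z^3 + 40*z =54*a^3 + a^2*(-69*z - 99) + a*(-73*z^2 + 54*z + 9) - 10*z^3 - 11*z^2 + 69*z + 36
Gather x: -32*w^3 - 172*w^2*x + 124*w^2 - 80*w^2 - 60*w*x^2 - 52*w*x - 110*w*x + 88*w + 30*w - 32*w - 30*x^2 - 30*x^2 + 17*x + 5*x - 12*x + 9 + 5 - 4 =-32*w^3 + 44*w^2 + 86*w + x^2*(-60*w - 60) + x*(-172*w^2 - 162*w + 10) + 10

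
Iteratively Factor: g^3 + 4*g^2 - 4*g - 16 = (g + 4)*(g^2 - 4) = (g + 2)*(g + 4)*(g - 2)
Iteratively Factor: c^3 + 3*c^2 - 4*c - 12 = (c + 3)*(c^2 - 4) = (c + 2)*(c + 3)*(c - 2)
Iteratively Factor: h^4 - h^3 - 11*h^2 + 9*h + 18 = (h - 2)*(h^3 + h^2 - 9*h - 9) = (h - 3)*(h - 2)*(h^2 + 4*h + 3) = (h - 3)*(h - 2)*(h + 3)*(h + 1)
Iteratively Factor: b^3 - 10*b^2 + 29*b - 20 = (b - 4)*(b^2 - 6*b + 5) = (b - 5)*(b - 4)*(b - 1)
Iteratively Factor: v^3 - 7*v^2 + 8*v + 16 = (v - 4)*(v^2 - 3*v - 4) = (v - 4)*(v + 1)*(v - 4)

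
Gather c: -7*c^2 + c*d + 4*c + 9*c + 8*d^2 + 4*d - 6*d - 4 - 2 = -7*c^2 + c*(d + 13) + 8*d^2 - 2*d - 6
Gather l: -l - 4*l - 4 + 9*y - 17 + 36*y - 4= -5*l + 45*y - 25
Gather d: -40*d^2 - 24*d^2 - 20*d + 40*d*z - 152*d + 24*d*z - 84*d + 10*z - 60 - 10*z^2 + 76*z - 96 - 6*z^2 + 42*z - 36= -64*d^2 + d*(64*z - 256) - 16*z^2 + 128*z - 192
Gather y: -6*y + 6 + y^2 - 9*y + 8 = y^2 - 15*y + 14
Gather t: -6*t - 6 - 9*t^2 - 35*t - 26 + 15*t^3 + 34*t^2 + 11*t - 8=15*t^3 + 25*t^2 - 30*t - 40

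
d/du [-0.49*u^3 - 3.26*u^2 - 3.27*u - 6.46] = -1.47*u^2 - 6.52*u - 3.27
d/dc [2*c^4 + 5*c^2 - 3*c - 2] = 8*c^3 + 10*c - 3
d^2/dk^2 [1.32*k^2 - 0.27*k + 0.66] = 2.64000000000000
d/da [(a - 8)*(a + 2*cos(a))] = a + (8 - a)*(2*sin(a) - 1) + 2*cos(a)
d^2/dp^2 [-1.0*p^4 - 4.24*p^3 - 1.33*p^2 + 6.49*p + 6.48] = -12.0*p^2 - 25.44*p - 2.66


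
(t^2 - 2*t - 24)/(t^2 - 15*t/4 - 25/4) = 4*(-t^2 + 2*t + 24)/(-4*t^2 + 15*t + 25)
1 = 1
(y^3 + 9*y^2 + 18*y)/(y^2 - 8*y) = (y^2 + 9*y + 18)/(y - 8)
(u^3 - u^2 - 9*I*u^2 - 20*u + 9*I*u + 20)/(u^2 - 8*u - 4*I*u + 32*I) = (u^2 - u*(1 + 5*I) + 5*I)/(u - 8)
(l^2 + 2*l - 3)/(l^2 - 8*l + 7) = (l + 3)/(l - 7)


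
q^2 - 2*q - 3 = (q - 3)*(q + 1)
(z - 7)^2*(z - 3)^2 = z^4 - 20*z^3 + 142*z^2 - 420*z + 441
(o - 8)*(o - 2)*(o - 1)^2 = o^4 - 12*o^3 + 37*o^2 - 42*o + 16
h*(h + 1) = h^2 + h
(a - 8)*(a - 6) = a^2 - 14*a + 48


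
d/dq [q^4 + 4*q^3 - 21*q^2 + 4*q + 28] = 4*q^3 + 12*q^2 - 42*q + 4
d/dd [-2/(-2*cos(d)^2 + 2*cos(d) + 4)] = (2*cos(d) - 1)*sin(d)/(sin(d)^2 + cos(d) + 1)^2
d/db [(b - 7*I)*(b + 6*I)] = 2*b - I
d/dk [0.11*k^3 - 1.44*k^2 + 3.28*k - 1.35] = 0.33*k^2 - 2.88*k + 3.28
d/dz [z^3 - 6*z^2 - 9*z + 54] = 3*z^2 - 12*z - 9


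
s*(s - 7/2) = s^2 - 7*s/2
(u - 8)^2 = u^2 - 16*u + 64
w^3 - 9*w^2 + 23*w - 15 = (w - 5)*(w - 3)*(w - 1)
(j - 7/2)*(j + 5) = j^2 + 3*j/2 - 35/2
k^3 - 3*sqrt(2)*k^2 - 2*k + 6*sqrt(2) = (k - 3*sqrt(2))*(k - sqrt(2))*(k + sqrt(2))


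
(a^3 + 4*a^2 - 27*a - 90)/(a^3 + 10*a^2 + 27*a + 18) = (a - 5)/(a + 1)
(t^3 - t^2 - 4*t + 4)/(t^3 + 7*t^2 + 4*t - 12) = (t - 2)/(t + 6)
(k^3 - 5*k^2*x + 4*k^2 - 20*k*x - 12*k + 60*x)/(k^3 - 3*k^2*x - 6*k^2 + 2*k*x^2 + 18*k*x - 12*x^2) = (k^3 - 5*k^2*x + 4*k^2 - 20*k*x - 12*k + 60*x)/(k^3 - 3*k^2*x - 6*k^2 + 2*k*x^2 + 18*k*x - 12*x^2)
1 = 1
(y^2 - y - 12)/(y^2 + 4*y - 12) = (y^2 - y - 12)/(y^2 + 4*y - 12)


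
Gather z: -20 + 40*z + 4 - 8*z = 32*z - 16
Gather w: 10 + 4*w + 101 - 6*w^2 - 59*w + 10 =-6*w^2 - 55*w + 121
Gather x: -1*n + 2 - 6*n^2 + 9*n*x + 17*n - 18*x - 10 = -6*n^2 + 16*n + x*(9*n - 18) - 8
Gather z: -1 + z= z - 1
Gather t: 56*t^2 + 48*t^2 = 104*t^2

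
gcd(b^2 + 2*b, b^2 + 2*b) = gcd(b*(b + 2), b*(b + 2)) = b^2 + 2*b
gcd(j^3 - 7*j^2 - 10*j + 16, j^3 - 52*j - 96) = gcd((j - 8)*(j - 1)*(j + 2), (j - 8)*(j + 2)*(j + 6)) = j^2 - 6*j - 16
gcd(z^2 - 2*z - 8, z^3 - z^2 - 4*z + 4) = z + 2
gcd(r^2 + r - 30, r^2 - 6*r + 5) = r - 5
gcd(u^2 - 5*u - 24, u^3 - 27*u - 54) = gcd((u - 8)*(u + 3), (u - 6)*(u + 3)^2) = u + 3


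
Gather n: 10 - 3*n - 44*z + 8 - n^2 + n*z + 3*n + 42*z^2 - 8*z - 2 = -n^2 + n*z + 42*z^2 - 52*z + 16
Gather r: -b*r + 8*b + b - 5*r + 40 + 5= 9*b + r*(-b - 5) + 45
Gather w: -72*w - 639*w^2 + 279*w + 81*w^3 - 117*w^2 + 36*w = 81*w^3 - 756*w^2 + 243*w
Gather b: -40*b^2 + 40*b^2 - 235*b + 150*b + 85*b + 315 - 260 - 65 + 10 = 0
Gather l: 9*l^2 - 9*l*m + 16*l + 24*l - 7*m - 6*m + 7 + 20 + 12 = 9*l^2 + l*(40 - 9*m) - 13*m + 39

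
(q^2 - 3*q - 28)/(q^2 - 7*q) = (q + 4)/q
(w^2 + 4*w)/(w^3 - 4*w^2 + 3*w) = (w + 4)/(w^2 - 4*w + 3)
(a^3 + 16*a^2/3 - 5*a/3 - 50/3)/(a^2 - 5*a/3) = a + 7 + 10/a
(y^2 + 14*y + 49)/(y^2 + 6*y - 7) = (y + 7)/(y - 1)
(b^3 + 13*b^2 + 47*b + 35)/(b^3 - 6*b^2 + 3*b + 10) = (b^2 + 12*b + 35)/(b^2 - 7*b + 10)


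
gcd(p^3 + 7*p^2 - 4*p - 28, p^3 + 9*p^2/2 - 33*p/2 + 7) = p^2 + 5*p - 14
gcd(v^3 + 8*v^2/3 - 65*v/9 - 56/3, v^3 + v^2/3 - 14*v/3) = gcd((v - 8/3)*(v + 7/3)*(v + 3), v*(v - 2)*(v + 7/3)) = v + 7/3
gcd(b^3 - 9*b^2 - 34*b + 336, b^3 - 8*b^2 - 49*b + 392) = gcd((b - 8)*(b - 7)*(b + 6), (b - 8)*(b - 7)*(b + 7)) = b^2 - 15*b + 56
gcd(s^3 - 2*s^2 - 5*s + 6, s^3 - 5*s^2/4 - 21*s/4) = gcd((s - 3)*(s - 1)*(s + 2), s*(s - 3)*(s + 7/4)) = s - 3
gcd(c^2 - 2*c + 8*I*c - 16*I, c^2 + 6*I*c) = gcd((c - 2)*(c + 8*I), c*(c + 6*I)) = 1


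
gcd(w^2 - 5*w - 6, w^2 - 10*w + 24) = w - 6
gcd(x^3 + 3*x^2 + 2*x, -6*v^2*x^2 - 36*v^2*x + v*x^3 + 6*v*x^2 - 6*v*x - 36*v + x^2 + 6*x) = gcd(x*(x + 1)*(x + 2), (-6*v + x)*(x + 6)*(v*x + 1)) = 1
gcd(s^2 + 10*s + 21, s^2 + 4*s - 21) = s + 7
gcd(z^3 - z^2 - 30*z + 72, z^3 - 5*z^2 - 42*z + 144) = z^2 + 3*z - 18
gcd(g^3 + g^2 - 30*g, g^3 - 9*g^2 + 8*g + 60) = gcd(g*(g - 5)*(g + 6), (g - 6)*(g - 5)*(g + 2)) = g - 5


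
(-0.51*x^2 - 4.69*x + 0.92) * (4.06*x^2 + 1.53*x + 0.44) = -2.0706*x^4 - 19.8217*x^3 - 3.6649*x^2 - 0.656*x + 0.4048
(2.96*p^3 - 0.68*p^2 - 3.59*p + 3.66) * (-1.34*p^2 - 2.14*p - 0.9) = -3.9664*p^5 - 5.4232*p^4 + 3.6018*p^3 + 3.3902*p^2 - 4.6014*p - 3.294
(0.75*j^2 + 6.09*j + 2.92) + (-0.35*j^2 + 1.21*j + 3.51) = 0.4*j^2 + 7.3*j + 6.43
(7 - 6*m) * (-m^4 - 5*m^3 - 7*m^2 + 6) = 6*m^5 + 23*m^4 + 7*m^3 - 49*m^2 - 36*m + 42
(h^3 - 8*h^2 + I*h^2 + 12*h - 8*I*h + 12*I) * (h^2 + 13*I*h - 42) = h^5 - 8*h^4 + 14*I*h^4 - 43*h^3 - 112*I*h^3 + 440*h^2 + 126*I*h^2 - 660*h + 336*I*h - 504*I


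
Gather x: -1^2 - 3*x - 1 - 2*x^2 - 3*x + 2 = -2*x^2 - 6*x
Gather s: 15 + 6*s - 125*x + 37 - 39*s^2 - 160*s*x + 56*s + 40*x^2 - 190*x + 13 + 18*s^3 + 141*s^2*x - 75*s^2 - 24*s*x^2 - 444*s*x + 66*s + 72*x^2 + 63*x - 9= 18*s^3 + s^2*(141*x - 114) + s*(-24*x^2 - 604*x + 128) + 112*x^2 - 252*x + 56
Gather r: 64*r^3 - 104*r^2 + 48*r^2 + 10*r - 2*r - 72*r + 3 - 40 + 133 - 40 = 64*r^3 - 56*r^2 - 64*r + 56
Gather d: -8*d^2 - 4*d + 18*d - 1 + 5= -8*d^2 + 14*d + 4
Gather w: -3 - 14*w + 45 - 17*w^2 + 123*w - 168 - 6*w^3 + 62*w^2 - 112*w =-6*w^3 + 45*w^2 - 3*w - 126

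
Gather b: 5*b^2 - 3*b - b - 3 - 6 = 5*b^2 - 4*b - 9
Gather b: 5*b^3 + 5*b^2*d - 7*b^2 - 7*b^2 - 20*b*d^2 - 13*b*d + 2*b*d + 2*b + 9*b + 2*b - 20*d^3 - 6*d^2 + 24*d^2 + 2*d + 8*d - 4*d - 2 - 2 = 5*b^3 + b^2*(5*d - 14) + b*(-20*d^2 - 11*d + 13) - 20*d^3 + 18*d^2 + 6*d - 4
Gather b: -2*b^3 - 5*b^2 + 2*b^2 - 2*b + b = -2*b^3 - 3*b^2 - b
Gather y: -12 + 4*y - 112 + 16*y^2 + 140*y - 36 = 16*y^2 + 144*y - 160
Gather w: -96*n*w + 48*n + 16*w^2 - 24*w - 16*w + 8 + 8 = 48*n + 16*w^2 + w*(-96*n - 40) + 16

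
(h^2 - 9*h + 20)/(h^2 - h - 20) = (h - 4)/(h + 4)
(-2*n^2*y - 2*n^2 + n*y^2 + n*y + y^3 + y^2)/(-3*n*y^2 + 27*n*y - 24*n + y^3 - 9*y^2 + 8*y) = (2*n^2*y + 2*n^2 - n*y^2 - n*y - y^3 - y^2)/(3*n*y^2 - 27*n*y + 24*n - y^3 + 9*y^2 - 8*y)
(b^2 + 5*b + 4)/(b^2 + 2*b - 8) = (b + 1)/(b - 2)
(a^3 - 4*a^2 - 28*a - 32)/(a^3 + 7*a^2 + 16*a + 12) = (a - 8)/(a + 3)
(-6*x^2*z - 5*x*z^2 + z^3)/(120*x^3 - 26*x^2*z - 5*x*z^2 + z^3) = z*(-x - z)/(20*x^2 - x*z - z^2)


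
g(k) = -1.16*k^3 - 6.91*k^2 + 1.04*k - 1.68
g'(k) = -3.48*k^2 - 13.82*k + 1.04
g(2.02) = -37.34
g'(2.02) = -41.08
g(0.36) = -2.26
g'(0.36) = -4.39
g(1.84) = -30.39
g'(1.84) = -36.17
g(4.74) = -275.54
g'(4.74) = -142.65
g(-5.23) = -30.18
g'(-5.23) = -21.87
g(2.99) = -91.35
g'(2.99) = -71.39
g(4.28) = -214.76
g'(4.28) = -121.86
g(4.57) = -251.96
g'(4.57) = -134.80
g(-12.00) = 995.28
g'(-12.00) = -334.24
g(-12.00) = 995.28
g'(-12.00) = -334.24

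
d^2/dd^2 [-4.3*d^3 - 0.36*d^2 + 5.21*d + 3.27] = -25.8*d - 0.72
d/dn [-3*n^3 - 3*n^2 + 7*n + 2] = -9*n^2 - 6*n + 7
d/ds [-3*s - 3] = -3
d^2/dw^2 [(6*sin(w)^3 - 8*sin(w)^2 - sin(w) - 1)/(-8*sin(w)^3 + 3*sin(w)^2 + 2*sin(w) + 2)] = (-368*sin(w)^8 - 10*sin(w)^7 + 436*sin(w)^6 - 1449*sin(w)^5 + 458*sin(w)^4 + 1380*sin(w)^3 - 386*sin(w)^2 - 48*sin(w) + 52)/(8*sin(w)^3 - 3*sin(w)^2 - 2*sin(w) - 2)^3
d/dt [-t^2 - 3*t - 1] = -2*t - 3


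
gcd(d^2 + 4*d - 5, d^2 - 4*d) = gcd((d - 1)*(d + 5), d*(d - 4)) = 1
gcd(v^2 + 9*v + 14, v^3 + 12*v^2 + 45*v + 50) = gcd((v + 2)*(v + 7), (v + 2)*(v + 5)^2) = v + 2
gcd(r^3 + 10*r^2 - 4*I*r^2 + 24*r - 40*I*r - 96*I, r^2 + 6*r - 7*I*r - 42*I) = r + 6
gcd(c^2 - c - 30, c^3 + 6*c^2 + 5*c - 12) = 1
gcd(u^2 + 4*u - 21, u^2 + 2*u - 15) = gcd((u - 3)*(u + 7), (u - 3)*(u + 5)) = u - 3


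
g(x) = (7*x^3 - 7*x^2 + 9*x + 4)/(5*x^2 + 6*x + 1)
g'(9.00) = 1.35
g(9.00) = 10.05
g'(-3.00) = 0.15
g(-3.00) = -9.82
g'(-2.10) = -2.65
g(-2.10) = -10.58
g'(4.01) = 1.18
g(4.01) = 3.59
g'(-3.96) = 0.82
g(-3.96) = -10.35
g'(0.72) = -0.76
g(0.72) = 1.20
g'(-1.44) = -23.44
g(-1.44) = -16.27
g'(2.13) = 0.83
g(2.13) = 1.62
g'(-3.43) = 0.55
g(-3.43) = -9.98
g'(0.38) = -2.48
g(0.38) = 1.70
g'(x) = (-10*x - 6)*(7*x^3 - 7*x^2 + 9*x + 4)/(5*x^2 + 6*x + 1)^2 + (21*x^2 - 14*x + 9)/(5*x^2 + 6*x + 1) = (35*x^4 + 84*x^3 - 66*x^2 - 54*x - 15)/(25*x^4 + 60*x^3 + 46*x^2 + 12*x + 1)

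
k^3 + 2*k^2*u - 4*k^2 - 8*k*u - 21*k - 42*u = (k - 7)*(k + 3)*(k + 2*u)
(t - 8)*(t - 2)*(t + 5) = t^3 - 5*t^2 - 34*t + 80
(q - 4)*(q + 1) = q^2 - 3*q - 4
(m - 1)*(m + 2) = m^2 + m - 2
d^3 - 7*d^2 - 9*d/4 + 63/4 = (d - 7)*(d - 3/2)*(d + 3/2)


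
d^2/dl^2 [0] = 0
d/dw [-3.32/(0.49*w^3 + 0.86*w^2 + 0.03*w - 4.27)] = (4.8804*w^2 + 5.7104*w + 0.0996)/(0.49*w^3 + 0.86*w^2 + 0.03*w - 4.27)^2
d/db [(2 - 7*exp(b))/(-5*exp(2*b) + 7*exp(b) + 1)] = (-35*exp(2*b) + 20*exp(b) - 21)*exp(b)/(25*exp(4*b) - 70*exp(3*b) + 39*exp(2*b) + 14*exp(b) + 1)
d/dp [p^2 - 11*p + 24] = 2*p - 11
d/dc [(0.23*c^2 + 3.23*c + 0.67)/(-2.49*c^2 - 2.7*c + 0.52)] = (7.4217*c^2 + 3.5758*c + 3.4886)/(6.2001*c^4 + 13.446*c^3 + 4.7004*c^2 - 2.808*c + 0.2704)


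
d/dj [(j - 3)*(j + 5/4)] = 2*j - 7/4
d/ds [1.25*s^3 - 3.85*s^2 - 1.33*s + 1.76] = 3.75*s^2 - 7.7*s - 1.33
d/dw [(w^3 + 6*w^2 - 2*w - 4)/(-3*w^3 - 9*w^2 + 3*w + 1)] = (9*w^4 - 6*w^3 - 33*w^2 - 60*w + 10)/(9*w^6 + 54*w^5 + 63*w^4 - 60*w^3 - 9*w^2 + 6*w + 1)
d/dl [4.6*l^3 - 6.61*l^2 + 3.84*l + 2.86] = 13.8*l^2 - 13.22*l + 3.84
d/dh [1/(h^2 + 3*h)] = (-2*h - 3)/(h^2*(h + 3)^2)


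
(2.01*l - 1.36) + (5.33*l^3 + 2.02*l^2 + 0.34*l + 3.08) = 5.33*l^3 + 2.02*l^2 + 2.35*l + 1.72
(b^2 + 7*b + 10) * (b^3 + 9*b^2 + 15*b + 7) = b^5 + 16*b^4 + 88*b^3 + 202*b^2 + 199*b + 70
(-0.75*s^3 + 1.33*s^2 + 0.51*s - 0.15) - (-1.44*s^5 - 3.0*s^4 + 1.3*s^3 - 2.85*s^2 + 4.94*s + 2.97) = 1.44*s^5 + 3.0*s^4 - 2.05*s^3 + 4.18*s^2 - 4.43*s - 3.12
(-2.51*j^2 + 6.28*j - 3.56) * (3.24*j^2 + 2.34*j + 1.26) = -8.1324*j^4 + 14.4738*j^3 - 0.00180000000000113*j^2 - 0.417599999999998*j - 4.4856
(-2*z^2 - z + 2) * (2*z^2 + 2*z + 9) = -4*z^4 - 6*z^3 - 16*z^2 - 5*z + 18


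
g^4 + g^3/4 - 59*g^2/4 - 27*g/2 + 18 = (g - 4)*(g - 3/4)*(g + 2)*(g + 3)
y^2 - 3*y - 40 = (y - 8)*(y + 5)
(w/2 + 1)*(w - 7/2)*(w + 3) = w^3/2 + 3*w^2/4 - 23*w/4 - 21/2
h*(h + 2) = h^2 + 2*h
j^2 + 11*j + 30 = (j + 5)*(j + 6)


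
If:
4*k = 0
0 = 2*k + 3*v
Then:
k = 0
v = 0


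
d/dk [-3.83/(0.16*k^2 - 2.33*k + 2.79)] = (1.2256*k - 8.9239)/(0.16*k^2 - 2.33*k + 2.79)^2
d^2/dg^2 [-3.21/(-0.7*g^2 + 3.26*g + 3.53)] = (3.1458*g^2 - 14.65044*g - 3.21*(1.4*g - 3.26)*(2.8*g - 6.52) - 15.86382)/(-0.7*g^2 + 3.26*g + 3.53)^3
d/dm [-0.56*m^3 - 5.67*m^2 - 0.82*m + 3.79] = -1.68*m^2 - 11.34*m - 0.82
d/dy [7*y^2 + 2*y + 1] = 14*y + 2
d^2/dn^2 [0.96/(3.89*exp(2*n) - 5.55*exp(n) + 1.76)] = ((5.328 - 14.9376*exp(n))*(3.89*exp(2*n) - 5.55*exp(n) + 1.76) + 0.96*(7.78*exp(n) - 5.55)*(15.56*exp(n) - 11.1)*exp(n))*exp(n)/(3.89*exp(2*n) - 5.55*exp(n) + 1.76)^3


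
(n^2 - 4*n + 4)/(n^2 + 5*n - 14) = (n - 2)/(n + 7)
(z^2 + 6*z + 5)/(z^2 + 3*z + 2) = (z + 5)/(z + 2)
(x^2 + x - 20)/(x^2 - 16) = (x + 5)/(x + 4)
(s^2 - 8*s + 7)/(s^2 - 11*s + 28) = (s - 1)/(s - 4)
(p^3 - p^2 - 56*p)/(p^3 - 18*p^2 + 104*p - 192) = p*(p + 7)/(p^2 - 10*p + 24)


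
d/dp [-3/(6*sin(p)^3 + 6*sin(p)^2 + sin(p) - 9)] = 3*(18*sin(p)^2 + 12*sin(p) + 1)*cos(p)/(6*sin(p)^3 + 6*sin(p)^2 + sin(p) - 9)^2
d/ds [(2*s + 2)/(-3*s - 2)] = 2/(3*s + 2)^2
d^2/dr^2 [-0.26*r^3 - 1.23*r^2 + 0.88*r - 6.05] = -1.56*r - 2.46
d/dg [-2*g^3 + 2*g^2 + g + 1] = -6*g^2 + 4*g + 1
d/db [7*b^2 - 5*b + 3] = 14*b - 5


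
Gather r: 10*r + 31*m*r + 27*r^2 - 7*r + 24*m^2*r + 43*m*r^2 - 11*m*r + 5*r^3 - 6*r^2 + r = 5*r^3 + r^2*(43*m + 21) + r*(24*m^2 + 20*m + 4)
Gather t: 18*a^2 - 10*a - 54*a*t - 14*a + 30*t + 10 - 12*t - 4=18*a^2 - 24*a + t*(18 - 54*a) + 6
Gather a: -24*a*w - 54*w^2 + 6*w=-24*a*w - 54*w^2 + 6*w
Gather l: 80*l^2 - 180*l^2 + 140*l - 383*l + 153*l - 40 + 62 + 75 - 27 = -100*l^2 - 90*l + 70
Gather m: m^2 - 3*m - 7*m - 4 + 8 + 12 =m^2 - 10*m + 16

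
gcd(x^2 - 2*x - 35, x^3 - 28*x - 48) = 1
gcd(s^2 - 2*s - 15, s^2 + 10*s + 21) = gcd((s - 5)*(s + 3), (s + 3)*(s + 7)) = s + 3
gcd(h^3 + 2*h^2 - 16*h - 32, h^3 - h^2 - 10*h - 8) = h^2 - 2*h - 8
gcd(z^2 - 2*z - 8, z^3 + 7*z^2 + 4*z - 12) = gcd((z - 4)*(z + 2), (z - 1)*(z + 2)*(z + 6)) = z + 2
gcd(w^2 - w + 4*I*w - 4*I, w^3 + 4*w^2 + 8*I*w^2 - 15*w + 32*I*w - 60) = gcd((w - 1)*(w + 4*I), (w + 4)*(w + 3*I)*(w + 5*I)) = 1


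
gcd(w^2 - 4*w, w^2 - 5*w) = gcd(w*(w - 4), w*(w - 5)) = w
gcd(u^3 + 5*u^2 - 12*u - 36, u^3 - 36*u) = u + 6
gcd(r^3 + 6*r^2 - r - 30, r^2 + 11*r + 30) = r + 5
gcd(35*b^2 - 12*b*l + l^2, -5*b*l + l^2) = 5*b - l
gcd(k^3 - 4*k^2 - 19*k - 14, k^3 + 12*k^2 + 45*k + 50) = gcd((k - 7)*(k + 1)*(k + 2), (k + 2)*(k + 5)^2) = k + 2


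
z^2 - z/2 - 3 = (z - 2)*(z + 3/2)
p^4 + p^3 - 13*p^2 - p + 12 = (p - 3)*(p - 1)*(p + 1)*(p + 4)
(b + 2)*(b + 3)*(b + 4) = b^3 + 9*b^2 + 26*b + 24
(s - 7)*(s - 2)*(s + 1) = s^3 - 8*s^2 + 5*s + 14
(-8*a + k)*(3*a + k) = -24*a^2 - 5*a*k + k^2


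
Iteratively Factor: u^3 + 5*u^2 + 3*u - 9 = (u - 1)*(u^2 + 6*u + 9) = (u - 1)*(u + 3)*(u + 3)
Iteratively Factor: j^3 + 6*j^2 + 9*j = (j + 3)*(j^2 + 3*j) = (j + 3)^2*(j)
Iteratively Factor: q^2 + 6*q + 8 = (q + 2)*(q + 4)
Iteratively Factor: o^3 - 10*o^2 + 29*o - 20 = (o - 4)*(o^2 - 6*o + 5) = (o - 4)*(o - 1)*(o - 5)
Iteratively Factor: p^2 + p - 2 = (p - 1)*(p + 2)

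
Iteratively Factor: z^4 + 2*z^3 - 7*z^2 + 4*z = (z + 4)*(z^3 - 2*z^2 + z) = (z - 1)*(z + 4)*(z^2 - z) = (z - 1)^2*(z + 4)*(z)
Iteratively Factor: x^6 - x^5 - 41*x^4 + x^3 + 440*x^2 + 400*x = (x + 1)*(x^5 - 2*x^4 - 39*x^3 + 40*x^2 + 400*x) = x*(x + 1)*(x^4 - 2*x^3 - 39*x^2 + 40*x + 400) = x*(x - 5)*(x + 1)*(x^3 + 3*x^2 - 24*x - 80) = x*(x - 5)*(x + 1)*(x + 4)*(x^2 - x - 20) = x*(x - 5)^2*(x + 1)*(x + 4)*(x + 4)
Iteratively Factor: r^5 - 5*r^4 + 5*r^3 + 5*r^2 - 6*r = (r - 2)*(r^4 - 3*r^3 - r^2 + 3*r) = (r - 2)*(r - 1)*(r^3 - 2*r^2 - 3*r) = (r - 2)*(r - 1)*(r + 1)*(r^2 - 3*r) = (r - 3)*(r - 2)*(r - 1)*(r + 1)*(r)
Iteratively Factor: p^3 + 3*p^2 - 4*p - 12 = (p - 2)*(p^2 + 5*p + 6) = (p - 2)*(p + 3)*(p + 2)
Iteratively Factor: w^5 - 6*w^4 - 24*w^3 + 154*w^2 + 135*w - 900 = (w + 4)*(w^4 - 10*w^3 + 16*w^2 + 90*w - 225) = (w + 3)*(w + 4)*(w^3 - 13*w^2 + 55*w - 75) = (w - 5)*(w + 3)*(w + 4)*(w^2 - 8*w + 15) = (w - 5)^2*(w + 3)*(w + 4)*(w - 3)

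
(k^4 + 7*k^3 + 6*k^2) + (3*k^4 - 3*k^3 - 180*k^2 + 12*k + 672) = 4*k^4 + 4*k^3 - 174*k^2 + 12*k + 672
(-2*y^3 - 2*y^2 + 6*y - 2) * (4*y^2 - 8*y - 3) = -8*y^5 + 8*y^4 + 46*y^3 - 50*y^2 - 2*y + 6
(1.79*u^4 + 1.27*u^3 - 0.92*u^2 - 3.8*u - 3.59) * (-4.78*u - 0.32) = -8.5562*u^5 - 6.6434*u^4 + 3.9912*u^3 + 18.4584*u^2 + 18.3762*u + 1.1488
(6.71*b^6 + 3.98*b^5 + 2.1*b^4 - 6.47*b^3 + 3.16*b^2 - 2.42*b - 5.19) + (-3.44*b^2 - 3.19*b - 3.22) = 6.71*b^6 + 3.98*b^5 + 2.1*b^4 - 6.47*b^3 - 0.28*b^2 - 5.61*b - 8.41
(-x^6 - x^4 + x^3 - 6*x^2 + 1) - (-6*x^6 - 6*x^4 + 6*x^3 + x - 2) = 5*x^6 + 5*x^4 - 5*x^3 - 6*x^2 - x + 3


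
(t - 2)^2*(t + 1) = t^3 - 3*t^2 + 4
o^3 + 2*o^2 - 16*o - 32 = (o - 4)*(o + 2)*(o + 4)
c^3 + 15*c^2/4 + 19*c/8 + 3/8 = (c + 1/4)*(c + 1/2)*(c + 3)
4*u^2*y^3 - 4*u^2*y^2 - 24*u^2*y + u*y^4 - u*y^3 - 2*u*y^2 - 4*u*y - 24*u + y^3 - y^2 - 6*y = (4*u + y)*(y - 3)*(y + 2)*(u*y + 1)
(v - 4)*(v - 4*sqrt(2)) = v^2 - 4*sqrt(2)*v - 4*v + 16*sqrt(2)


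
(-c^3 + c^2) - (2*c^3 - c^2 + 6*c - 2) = -3*c^3 + 2*c^2 - 6*c + 2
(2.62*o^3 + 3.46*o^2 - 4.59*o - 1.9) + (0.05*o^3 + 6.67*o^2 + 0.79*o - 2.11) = 2.67*o^3 + 10.13*o^2 - 3.8*o - 4.01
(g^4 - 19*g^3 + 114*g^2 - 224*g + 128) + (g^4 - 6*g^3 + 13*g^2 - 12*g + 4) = 2*g^4 - 25*g^3 + 127*g^2 - 236*g + 132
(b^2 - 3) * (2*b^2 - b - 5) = 2*b^4 - b^3 - 11*b^2 + 3*b + 15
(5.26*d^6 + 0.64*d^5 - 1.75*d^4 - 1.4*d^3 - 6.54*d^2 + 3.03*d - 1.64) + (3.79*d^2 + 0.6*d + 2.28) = 5.26*d^6 + 0.64*d^5 - 1.75*d^4 - 1.4*d^3 - 2.75*d^2 + 3.63*d + 0.64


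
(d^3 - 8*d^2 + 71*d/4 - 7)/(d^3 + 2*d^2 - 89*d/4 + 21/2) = (d - 4)/(d + 6)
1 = 1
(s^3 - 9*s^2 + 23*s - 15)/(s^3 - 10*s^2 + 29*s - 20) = (s - 3)/(s - 4)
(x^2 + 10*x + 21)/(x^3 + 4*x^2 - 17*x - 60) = (x + 7)/(x^2 + x - 20)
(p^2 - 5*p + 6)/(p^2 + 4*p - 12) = (p - 3)/(p + 6)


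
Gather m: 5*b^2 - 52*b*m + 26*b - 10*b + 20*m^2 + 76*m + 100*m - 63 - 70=5*b^2 + 16*b + 20*m^2 + m*(176 - 52*b) - 133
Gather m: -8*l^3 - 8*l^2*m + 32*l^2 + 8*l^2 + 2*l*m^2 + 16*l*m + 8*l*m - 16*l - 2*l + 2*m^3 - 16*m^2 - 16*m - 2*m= -8*l^3 + 40*l^2 - 18*l + 2*m^3 + m^2*(2*l - 16) + m*(-8*l^2 + 24*l - 18)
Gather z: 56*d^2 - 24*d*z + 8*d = 56*d^2 - 24*d*z + 8*d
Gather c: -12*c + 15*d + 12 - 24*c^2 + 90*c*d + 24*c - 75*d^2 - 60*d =-24*c^2 + c*(90*d + 12) - 75*d^2 - 45*d + 12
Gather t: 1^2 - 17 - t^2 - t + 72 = -t^2 - t + 56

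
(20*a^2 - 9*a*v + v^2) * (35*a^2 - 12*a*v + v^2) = 700*a^4 - 555*a^3*v + 163*a^2*v^2 - 21*a*v^3 + v^4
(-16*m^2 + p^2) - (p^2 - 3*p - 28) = -16*m^2 + 3*p + 28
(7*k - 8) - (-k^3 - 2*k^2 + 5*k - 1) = k^3 + 2*k^2 + 2*k - 7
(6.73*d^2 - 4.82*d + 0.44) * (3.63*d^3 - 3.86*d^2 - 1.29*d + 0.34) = 24.4299*d^5 - 43.4744*d^4 + 11.5207*d^3 + 6.8076*d^2 - 2.2064*d + 0.1496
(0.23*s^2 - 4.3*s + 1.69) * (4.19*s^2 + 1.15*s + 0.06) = 0.9637*s^4 - 17.7525*s^3 + 2.1499*s^2 + 1.6855*s + 0.1014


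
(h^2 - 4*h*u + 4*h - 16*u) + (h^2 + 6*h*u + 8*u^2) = 2*h^2 + 2*h*u + 4*h + 8*u^2 - 16*u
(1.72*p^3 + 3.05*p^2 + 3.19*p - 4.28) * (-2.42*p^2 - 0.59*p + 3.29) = -4.1624*p^5 - 8.3958*p^4 - 3.8605*p^3 + 18.51*p^2 + 13.0203*p - 14.0812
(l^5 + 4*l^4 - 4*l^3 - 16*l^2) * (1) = l^5 + 4*l^4 - 4*l^3 - 16*l^2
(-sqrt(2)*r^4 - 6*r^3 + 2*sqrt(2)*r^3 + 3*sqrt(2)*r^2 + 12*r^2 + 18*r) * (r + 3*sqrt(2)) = -sqrt(2)*r^5 - 12*r^4 + 2*sqrt(2)*r^4 - 15*sqrt(2)*r^3 + 24*r^3 + 36*r^2 + 36*sqrt(2)*r^2 + 54*sqrt(2)*r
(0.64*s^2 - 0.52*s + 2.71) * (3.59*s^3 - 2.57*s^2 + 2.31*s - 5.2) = 2.2976*s^5 - 3.5116*s^4 + 12.5437*s^3 - 11.4939*s^2 + 8.9641*s - 14.092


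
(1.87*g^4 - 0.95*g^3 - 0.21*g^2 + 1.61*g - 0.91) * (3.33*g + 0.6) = 6.2271*g^5 - 2.0415*g^4 - 1.2693*g^3 + 5.2353*g^2 - 2.0643*g - 0.546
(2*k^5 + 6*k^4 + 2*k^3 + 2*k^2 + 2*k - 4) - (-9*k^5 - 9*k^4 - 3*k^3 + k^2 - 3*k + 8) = 11*k^5 + 15*k^4 + 5*k^3 + k^2 + 5*k - 12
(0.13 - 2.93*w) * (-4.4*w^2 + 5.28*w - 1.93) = 12.892*w^3 - 16.0424*w^2 + 6.3413*w - 0.2509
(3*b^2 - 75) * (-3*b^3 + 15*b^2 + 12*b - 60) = -9*b^5 + 45*b^4 + 261*b^3 - 1305*b^2 - 900*b + 4500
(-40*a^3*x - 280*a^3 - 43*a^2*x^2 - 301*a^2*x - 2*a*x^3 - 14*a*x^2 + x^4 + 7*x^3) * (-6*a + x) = 240*a^4*x + 1680*a^4 + 218*a^3*x^2 + 1526*a^3*x - 31*a^2*x^3 - 217*a^2*x^2 - 8*a*x^4 - 56*a*x^3 + x^5 + 7*x^4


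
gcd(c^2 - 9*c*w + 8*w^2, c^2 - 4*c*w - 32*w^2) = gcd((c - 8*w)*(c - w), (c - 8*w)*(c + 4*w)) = -c + 8*w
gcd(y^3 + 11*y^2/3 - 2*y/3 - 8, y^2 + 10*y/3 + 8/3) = y + 2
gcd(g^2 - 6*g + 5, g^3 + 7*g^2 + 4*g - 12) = g - 1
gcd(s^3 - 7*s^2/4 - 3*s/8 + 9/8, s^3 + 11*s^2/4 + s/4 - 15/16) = s + 3/4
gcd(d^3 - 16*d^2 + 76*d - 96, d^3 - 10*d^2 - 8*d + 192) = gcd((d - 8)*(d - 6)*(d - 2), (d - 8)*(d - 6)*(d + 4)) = d^2 - 14*d + 48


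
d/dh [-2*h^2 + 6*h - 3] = 6 - 4*h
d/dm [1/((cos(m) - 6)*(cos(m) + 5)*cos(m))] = (3*sin(m) - 30*sin(m)/cos(m)^2 - 2*tan(m))/((cos(m) - 6)^2*(cos(m) + 5)^2)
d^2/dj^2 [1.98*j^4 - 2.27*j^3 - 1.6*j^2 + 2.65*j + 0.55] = 23.76*j^2 - 13.62*j - 3.2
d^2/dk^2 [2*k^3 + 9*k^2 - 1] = 12*k + 18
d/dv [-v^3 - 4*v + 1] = -3*v^2 - 4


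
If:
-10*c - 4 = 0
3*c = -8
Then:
No Solution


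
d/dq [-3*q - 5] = -3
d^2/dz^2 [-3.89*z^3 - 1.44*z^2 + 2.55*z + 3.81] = -23.34*z - 2.88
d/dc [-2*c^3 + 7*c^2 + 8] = 2*c*(7 - 3*c)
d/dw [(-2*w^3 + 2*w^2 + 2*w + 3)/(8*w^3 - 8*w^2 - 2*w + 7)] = 2*(-12*w^3 - 51*w^2 + 38*w + 10)/(64*w^6 - 128*w^5 + 32*w^4 + 144*w^3 - 108*w^2 - 28*w + 49)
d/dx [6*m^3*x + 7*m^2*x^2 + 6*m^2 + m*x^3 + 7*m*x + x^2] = 6*m^3 + 14*m^2*x + 3*m*x^2 + 7*m + 2*x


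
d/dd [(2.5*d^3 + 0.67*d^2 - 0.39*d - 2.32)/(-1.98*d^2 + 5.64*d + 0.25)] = (-4.95*d^4 + 28.2*d^3 + 4.8816*d^2 - 8.8522*d + 12.9873)/(3.9204*d^4 - 22.3344*d^3 + 30.8196*d^2 + 2.82*d + 0.0625)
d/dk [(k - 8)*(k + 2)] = 2*k - 6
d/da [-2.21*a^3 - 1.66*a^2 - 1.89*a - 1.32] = -6.63*a^2 - 3.32*a - 1.89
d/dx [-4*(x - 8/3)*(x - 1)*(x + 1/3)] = -12*x^2 + 80*x/3 - 52/9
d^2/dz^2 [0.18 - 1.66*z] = 0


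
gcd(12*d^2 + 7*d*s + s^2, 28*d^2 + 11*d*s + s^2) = 4*d + s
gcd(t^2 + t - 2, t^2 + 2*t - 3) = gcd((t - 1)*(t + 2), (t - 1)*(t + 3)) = t - 1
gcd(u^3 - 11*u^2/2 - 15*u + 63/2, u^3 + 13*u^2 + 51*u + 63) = u + 3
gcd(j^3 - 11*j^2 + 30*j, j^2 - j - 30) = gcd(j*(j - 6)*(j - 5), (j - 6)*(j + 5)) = j - 6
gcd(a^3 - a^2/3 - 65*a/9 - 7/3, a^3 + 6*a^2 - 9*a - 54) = a - 3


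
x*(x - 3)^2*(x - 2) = x^4 - 8*x^3 + 21*x^2 - 18*x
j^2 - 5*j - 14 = (j - 7)*(j + 2)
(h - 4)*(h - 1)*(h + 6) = h^3 + h^2 - 26*h + 24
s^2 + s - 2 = (s - 1)*(s + 2)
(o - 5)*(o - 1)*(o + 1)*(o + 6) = o^4 + o^3 - 31*o^2 - o + 30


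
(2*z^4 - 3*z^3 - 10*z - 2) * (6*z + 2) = 12*z^5 - 14*z^4 - 6*z^3 - 60*z^2 - 32*z - 4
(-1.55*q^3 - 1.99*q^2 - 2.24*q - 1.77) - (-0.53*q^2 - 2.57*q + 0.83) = -1.55*q^3 - 1.46*q^2 + 0.33*q - 2.6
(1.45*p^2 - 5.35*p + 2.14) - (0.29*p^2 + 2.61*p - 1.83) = 1.16*p^2 - 7.96*p + 3.97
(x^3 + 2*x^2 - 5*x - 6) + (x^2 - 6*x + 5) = x^3 + 3*x^2 - 11*x - 1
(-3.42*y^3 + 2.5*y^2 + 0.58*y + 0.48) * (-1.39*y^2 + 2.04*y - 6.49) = 4.7538*y^5 - 10.4518*y^4 + 26.4896*y^3 - 15.709*y^2 - 2.785*y - 3.1152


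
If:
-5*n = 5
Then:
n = -1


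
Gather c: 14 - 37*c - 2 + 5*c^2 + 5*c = 5*c^2 - 32*c + 12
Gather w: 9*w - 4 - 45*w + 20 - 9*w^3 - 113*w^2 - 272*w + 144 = -9*w^3 - 113*w^2 - 308*w + 160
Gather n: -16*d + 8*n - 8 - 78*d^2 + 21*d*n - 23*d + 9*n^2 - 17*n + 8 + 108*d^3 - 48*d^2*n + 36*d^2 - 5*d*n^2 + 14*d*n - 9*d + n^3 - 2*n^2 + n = 108*d^3 - 42*d^2 - 48*d + n^3 + n^2*(7 - 5*d) + n*(-48*d^2 + 35*d - 8)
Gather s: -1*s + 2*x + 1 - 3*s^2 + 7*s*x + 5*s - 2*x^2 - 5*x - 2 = -3*s^2 + s*(7*x + 4) - 2*x^2 - 3*x - 1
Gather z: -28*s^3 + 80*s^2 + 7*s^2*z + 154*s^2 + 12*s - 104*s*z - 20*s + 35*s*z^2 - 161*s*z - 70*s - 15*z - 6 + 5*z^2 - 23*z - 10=-28*s^3 + 234*s^2 - 78*s + z^2*(35*s + 5) + z*(7*s^2 - 265*s - 38) - 16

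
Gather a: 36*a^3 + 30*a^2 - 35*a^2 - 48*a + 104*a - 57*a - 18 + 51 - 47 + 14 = 36*a^3 - 5*a^2 - a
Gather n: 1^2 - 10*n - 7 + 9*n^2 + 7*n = 9*n^2 - 3*n - 6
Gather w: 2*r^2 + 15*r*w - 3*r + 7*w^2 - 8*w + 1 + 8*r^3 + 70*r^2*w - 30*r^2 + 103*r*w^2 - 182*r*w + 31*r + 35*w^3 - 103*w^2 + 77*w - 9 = 8*r^3 - 28*r^2 + 28*r + 35*w^3 + w^2*(103*r - 96) + w*(70*r^2 - 167*r + 69) - 8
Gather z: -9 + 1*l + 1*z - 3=l + z - 12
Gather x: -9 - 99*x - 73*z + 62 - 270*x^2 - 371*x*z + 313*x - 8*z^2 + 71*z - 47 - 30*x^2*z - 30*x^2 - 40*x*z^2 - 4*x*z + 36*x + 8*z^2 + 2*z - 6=x^2*(-30*z - 300) + x*(-40*z^2 - 375*z + 250)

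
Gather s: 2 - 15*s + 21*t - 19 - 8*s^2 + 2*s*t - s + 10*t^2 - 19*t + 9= -8*s^2 + s*(2*t - 16) + 10*t^2 + 2*t - 8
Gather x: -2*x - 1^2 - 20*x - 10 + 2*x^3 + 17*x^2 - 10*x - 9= 2*x^3 + 17*x^2 - 32*x - 20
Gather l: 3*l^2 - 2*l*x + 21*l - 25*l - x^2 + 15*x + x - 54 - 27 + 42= 3*l^2 + l*(-2*x - 4) - x^2 + 16*x - 39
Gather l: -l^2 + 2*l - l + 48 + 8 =-l^2 + l + 56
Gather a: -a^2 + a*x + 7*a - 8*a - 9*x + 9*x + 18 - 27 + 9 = -a^2 + a*(x - 1)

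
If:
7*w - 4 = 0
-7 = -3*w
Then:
No Solution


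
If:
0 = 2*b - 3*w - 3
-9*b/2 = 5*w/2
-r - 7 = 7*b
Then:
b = 15/37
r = -364/37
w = -27/37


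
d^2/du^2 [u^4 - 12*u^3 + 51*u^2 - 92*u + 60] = 12*u^2 - 72*u + 102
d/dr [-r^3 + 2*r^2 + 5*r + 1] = -3*r^2 + 4*r + 5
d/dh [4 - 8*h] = -8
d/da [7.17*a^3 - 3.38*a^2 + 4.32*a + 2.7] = 21.51*a^2 - 6.76*a + 4.32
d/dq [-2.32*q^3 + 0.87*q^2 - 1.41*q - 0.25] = -6.96*q^2 + 1.74*q - 1.41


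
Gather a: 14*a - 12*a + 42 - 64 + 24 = 2*a + 2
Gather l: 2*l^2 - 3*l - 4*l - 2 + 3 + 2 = 2*l^2 - 7*l + 3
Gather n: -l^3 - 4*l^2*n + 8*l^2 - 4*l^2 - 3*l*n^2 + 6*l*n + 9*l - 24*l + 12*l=-l^3 + 4*l^2 - 3*l*n^2 - 3*l + n*(-4*l^2 + 6*l)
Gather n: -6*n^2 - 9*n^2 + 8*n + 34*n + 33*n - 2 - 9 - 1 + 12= -15*n^2 + 75*n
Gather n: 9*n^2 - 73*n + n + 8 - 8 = 9*n^2 - 72*n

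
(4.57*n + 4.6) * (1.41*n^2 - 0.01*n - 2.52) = 6.4437*n^3 + 6.4403*n^2 - 11.5624*n - 11.592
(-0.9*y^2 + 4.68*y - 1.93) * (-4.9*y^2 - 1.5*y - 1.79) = 4.41*y^4 - 21.582*y^3 + 4.048*y^2 - 5.4822*y + 3.4547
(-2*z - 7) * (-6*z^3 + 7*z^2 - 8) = 12*z^4 + 28*z^3 - 49*z^2 + 16*z + 56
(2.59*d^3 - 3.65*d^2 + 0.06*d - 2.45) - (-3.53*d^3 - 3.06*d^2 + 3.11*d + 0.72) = 6.12*d^3 - 0.59*d^2 - 3.05*d - 3.17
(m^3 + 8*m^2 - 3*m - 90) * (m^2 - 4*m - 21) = m^5 + 4*m^4 - 56*m^3 - 246*m^2 + 423*m + 1890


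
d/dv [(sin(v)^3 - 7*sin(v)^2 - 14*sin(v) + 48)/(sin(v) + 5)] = 2*(sin(v)^3 + 4*sin(v)^2 - 35*sin(v) - 59)*cos(v)/(sin(v) + 5)^2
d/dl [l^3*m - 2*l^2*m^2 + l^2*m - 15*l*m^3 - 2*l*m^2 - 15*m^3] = m*(3*l^2 - 4*l*m + 2*l - 15*m^2 - 2*m)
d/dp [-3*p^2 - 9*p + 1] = -6*p - 9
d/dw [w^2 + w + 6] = 2*w + 1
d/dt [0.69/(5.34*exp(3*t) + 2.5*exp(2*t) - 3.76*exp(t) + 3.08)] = (-11.0538*exp(2*t) - 3.45*exp(t) + 2.5944)*exp(t)/(5.34*exp(3*t) + 2.5*exp(2*t) - 3.76*exp(t) + 3.08)^2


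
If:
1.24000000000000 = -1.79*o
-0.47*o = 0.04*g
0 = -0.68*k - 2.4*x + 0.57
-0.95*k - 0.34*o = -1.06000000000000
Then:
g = 8.14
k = 1.36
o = -0.69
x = -0.15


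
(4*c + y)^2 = 16*c^2 + 8*c*y + y^2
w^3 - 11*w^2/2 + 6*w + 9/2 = (w - 3)^2*(w + 1/2)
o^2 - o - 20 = (o - 5)*(o + 4)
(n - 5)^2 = n^2 - 10*n + 25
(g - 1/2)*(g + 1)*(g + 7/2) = g^3 + 4*g^2 + 5*g/4 - 7/4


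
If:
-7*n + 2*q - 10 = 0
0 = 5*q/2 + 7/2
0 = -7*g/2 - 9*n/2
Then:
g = 576/245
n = -64/35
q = -7/5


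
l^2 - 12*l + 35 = (l - 7)*(l - 5)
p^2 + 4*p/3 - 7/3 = (p - 1)*(p + 7/3)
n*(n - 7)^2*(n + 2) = n^4 - 12*n^3 + 21*n^2 + 98*n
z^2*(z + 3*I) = z^3 + 3*I*z^2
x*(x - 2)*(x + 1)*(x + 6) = x^4 + 5*x^3 - 8*x^2 - 12*x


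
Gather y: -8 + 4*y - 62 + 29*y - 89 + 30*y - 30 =63*y - 189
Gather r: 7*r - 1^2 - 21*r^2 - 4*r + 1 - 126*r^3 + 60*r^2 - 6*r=-126*r^3 + 39*r^2 - 3*r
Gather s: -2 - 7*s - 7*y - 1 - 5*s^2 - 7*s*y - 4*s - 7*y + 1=-5*s^2 + s*(-7*y - 11) - 14*y - 2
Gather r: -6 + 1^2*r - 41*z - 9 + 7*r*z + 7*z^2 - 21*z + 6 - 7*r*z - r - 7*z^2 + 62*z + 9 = 0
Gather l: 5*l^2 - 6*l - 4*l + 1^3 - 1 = 5*l^2 - 10*l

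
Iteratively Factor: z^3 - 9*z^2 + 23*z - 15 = (z - 3)*(z^2 - 6*z + 5) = (z - 5)*(z - 3)*(z - 1)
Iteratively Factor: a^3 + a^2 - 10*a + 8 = (a - 2)*(a^2 + 3*a - 4) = (a - 2)*(a + 4)*(a - 1)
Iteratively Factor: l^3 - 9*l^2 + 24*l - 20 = (l - 2)*(l^2 - 7*l + 10) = (l - 2)^2*(l - 5)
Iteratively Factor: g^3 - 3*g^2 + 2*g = (g - 1)*(g^2 - 2*g) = (g - 2)*(g - 1)*(g)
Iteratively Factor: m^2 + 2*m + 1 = (m + 1)*(m + 1)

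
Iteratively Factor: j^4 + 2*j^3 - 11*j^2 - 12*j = (j + 1)*(j^3 + j^2 - 12*j) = (j - 3)*(j + 1)*(j^2 + 4*j) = (j - 3)*(j + 1)*(j + 4)*(j)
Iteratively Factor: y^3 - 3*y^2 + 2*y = (y)*(y^2 - 3*y + 2) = y*(y - 2)*(y - 1)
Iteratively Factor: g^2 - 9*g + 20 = (g - 5)*(g - 4)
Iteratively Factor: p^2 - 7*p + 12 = (p - 3)*(p - 4)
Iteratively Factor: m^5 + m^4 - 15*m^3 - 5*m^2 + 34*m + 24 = (m + 4)*(m^4 - 3*m^3 - 3*m^2 + 7*m + 6) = (m - 2)*(m + 4)*(m^3 - m^2 - 5*m - 3) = (m - 3)*(m - 2)*(m + 4)*(m^2 + 2*m + 1) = (m - 3)*(m - 2)*(m + 1)*(m + 4)*(m + 1)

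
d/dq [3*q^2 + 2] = 6*q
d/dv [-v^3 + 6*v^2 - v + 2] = -3*v^2 + 12*v - 1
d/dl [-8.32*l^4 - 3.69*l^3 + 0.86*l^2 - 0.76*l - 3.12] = -33.28*l^3 - 11.07*l^2 + 1.72*l - 0.76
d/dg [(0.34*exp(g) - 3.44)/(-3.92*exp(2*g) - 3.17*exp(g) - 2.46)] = (1.3328*exp(2*g) - 26.9696*exp(g) - 11.7412)*exp(g)/(15.3664*exp(4*g) + 24.8528*exp(3*g) + 29.3353*exp(2*g) + 15.5964*exp(g) + 6.0516)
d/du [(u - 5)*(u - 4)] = 2*u - 9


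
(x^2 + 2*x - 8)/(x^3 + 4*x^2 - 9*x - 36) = (x - 2)/(x^2 - 9)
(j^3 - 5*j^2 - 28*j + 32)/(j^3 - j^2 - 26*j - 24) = (j^2 - 9*j + 8)/(j^2 - 5*j - 6)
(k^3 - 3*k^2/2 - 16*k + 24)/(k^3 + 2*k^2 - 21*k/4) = 2*(k^2 - 16)/(k*(2*k + 7))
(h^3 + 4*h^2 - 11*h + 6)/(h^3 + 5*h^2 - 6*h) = (h - 1)/h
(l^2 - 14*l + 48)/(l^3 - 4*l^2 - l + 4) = (l^2 - 14*l + 48)/(l^3 - 4*l^2 - l + 4)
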